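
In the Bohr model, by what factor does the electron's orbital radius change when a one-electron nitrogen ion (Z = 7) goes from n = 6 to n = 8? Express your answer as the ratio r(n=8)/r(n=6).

r ∝ Z^-1 · n^2; with Z fixed, r ∝ n^2.
r(n=8)/r(n=6) = (8/6)^2 = 16/9

16/9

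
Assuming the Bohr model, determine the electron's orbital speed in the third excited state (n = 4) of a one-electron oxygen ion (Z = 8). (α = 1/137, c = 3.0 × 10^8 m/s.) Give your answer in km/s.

v_n = Zαc/n = 8 × 0.0073 × 3.0 × 10^8 / 4
    = 4400 km/s

4400 km/s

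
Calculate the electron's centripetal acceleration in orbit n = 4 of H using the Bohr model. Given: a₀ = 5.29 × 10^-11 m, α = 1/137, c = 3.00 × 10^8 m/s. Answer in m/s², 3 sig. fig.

r = n²a₀/Z = 8.46 × 10^-10 m, v = Zαc/n = 5.47 × 10^5 m/s
a = v²/r = (5.47 × 10^5)² / 8.46 × 10^-10 = 3.54 × 10^20 m/s²

3.54 × 10^20 m/s²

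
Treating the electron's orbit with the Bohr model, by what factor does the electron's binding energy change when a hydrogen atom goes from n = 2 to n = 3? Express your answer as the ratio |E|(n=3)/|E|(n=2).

|E| ∝ Z^2 · n^-2; with Z fixed, |E| ∝ n^-2.
|E|(n=3)/|E|(n=2) = (3/2)^-2 = 4/9

4/9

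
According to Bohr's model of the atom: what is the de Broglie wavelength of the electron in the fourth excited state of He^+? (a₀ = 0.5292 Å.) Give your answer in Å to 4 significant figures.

8.313 Å

The Bohr quantisation condition is nλ = 2πr_n.
r_n = n²a₀/Z = 6.615 Å
λ = 2πr_n/n = 2π·6.615/5 = 8.313 Å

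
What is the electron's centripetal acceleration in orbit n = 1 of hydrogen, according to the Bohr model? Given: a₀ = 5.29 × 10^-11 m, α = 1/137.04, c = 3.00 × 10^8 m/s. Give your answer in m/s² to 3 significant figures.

9.06 × 10^22 m/s²

r = n²a₀/Z = 5.29 × 10^-11 m, v = Zαc/n = 2.19 × 10^6 m/s
a = v²/r = (2.19 × 10^6)² / 5.29 × 10^-11 = 9.06 × 10^22 m/s²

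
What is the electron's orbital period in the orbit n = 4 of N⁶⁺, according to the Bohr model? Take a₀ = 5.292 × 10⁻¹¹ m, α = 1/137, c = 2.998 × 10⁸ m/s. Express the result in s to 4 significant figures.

1.985 × 10⁻¹⁶ s

r = n²a₀/Z = 4²·5.292 × 10⁻¹¹/7 = 1.210 × 10⁻¹⁰ m
v = Zαc/n = 7·0.007299·2.998 × 10⁸/4 = 3.830 × 10⁶ m/s
T = 2πr/v = 1.985 × 10⁻¹⁶ s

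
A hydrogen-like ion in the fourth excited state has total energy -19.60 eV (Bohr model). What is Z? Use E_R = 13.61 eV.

6

E_n = −E_R Z²/n² ⇒ Z² = −E_n n²/E_R = 19.60 × 5² / 13.61 ≈ 36.00
Z = 6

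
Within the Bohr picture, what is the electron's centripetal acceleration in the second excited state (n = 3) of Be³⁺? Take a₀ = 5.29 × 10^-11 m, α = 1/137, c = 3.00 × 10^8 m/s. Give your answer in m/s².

r = n²a₀/Z = 1.19 × 10^-10 m, v = Zαc/n = 2.92 × 10^6 m/s
a = v²/r = (2.92 × 10^6)² / 1.19 × 10^-10 = 7.16 × 10^22 m/s²

7.16 × 10^22 m/s²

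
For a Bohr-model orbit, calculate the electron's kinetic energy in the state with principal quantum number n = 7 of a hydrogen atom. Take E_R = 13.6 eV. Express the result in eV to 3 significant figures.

0.278 eV

For a Coulomb orbit the virial theorem gives K = −E_n.
E_n = −E_R·Z²/n², so K = E_R·Z²/n² = 13.6 × 1²/7² = 0.278 eV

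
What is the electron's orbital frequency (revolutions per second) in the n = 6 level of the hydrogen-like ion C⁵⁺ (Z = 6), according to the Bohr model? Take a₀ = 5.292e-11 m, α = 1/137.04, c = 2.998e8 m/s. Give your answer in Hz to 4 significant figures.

1.097e15 Hz

r = n²a₀/Z = 3.175e-10 m, v = Zαc/n = 2.188e6 m/s
f = v/(2πr) = 1.097e15 Hz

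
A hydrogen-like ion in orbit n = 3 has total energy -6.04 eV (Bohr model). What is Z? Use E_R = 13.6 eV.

E_n = −E_R Z²/n² ⇒ Z² = −E_n n²/E_R = 6.04 × 3² / 13.6 ≈ 4.00
Z = 2

2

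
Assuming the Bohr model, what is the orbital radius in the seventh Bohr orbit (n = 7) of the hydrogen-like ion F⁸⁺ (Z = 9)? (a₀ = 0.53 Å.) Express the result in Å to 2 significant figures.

r_n = n²a₀/Z = 7² × 0.53 / 9
    = 49 × 0.53 / 9 = 2.9 Å

2.9 Å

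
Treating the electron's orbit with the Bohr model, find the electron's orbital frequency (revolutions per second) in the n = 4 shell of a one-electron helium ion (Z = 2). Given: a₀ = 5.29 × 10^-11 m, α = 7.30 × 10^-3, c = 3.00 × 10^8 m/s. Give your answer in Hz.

4.12 × 10^14 Hz

r = n²a₀/Z = 4.23 × 10^-10 m, v = Zαc/n = 1.09 × 10^6 m/s
f = v/(2πr) = 4.12 × 10^14 Hz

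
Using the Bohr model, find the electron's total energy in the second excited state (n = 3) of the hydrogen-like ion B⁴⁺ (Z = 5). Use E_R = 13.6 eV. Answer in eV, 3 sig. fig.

-37.8 eV

E_n = −E_R·Z²/n² = −13.6 × 5²/3² = -37.8 eV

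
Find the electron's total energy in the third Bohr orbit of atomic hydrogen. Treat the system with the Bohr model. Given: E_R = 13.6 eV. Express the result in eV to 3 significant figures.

-1.51 eV

E_n = −E_R·Z²/n² = −13.6 × 1²/3² = -1.51 eV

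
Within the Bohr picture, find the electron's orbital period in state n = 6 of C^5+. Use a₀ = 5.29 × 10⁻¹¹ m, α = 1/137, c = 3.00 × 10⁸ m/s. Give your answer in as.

911 as

r = n²a₀/Z = 6²·5.29 × 10⁻¹¹/6 = 3.17 × 10⁻¹⁰ m
v = Zαc/n = 6·0.00730·3.00 × 10⁸/6 = 2.19 × 10⁶ m/s
T = 2πr/v = 9.11 × 10⁻¹⁶ s = 911 as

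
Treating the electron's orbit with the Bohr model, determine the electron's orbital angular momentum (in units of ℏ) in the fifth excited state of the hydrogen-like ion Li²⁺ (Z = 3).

6

L_n = nℏ, so L/ℏ = n = 6.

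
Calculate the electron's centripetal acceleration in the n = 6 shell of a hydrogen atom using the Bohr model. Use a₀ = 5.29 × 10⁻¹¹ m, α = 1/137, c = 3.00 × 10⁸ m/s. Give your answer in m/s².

6.99 × 10¹⁹ m/s²

r = n²a₀/Z = 1.90 × 10⁻⁹ m, v = Zαc/n = 3.65 × 10⁵ m/s
a = v²/r = (3.65 × 10⁵)² / 1.90 × 10⁻⁹ = 6.99 × 10¹⁹ m/s²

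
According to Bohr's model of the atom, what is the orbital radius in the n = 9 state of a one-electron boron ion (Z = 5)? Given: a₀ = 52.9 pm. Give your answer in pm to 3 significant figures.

r_n = n²a₀/Z = 9² × 52.9 / 5
    = 81 × 52.9 / 5 = 857 pm

857 pm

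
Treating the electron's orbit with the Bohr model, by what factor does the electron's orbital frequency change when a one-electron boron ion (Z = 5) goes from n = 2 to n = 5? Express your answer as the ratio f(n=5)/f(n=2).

8/125

f ∝ Z^2 · n^-3; with Z fixed, f ∝ n^-3.
f(n=5)/f(n=2) = (5/2)^-3 = 8/125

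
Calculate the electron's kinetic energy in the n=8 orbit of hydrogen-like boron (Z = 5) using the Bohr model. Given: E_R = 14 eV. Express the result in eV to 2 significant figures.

For a Coulomb orbit the virial theorem gives K = −E_n.
E_n = −E_R·Z²/n², so K = E_R·Z²/n² = 14 × 5²/8² = 5.5 eV

5.5 eV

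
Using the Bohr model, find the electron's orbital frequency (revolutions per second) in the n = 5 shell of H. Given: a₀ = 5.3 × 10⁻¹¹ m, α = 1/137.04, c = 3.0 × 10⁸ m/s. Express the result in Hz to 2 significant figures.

5.3 × 10¹³ Hz

r = n²a₀/Z = 1.3 × 10⁻⁹ m, v = Zαc/n = 4.4 × 10⁵ m/s
f = v/(2πr) = 5.3 × 10¹³ Hz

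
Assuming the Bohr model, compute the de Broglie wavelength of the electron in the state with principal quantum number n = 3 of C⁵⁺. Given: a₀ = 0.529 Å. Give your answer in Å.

The Bohr quantisation condition is nλ = 2πr_n.
r_n = n²a₀/Z = 0.793 Å
λ = 2πr_n/n = 2π·0.793/3 = 1.66 Å

1.66 Å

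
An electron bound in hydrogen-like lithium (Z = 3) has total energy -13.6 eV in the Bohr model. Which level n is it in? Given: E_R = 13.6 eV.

3

E_n = −E_R Z²/n² ⇒ n² = E_R Z²/(−E_n) = 13.6 × 3² / 13.6 ≈ 9.00
n = 3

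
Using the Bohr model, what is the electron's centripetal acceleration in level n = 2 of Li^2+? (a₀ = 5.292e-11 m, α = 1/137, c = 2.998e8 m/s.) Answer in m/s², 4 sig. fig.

1.527e23 m/s²

r = n²a₀/Z = 7.056e-11 m, v = Zαc/n = 3.282e6 m/s
a = v²/r = (3.282e6)² / 7.056e-11 = 1.527e23 m/s²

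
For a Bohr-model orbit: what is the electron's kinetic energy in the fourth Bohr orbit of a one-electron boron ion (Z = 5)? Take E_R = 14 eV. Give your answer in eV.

For a Coulomb orbit the virial theorem gives K = −E_n.
E_n = −E_R·Z²/n², so K = E_R·Z²/n² = 14 × 5²/4² = 22 eV

22 eV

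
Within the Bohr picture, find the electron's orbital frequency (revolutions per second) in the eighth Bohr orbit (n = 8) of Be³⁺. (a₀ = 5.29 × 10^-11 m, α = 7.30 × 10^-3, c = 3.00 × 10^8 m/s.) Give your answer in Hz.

2.06 × 10^14 Hz

r = n²a₀/Z = 8.46 × 10^-10 m, v = Zαc/n = 1.09 × 10^6 m/s
f = v/(2πr) = 2.06 × 10^14 Hz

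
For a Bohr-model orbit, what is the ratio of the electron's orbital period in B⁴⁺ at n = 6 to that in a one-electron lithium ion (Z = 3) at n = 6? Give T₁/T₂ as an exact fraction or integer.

9/25

T ∝ Z^-2 · n^3
T₁/T₂ = (5/3)^-2 · (6/6)^3 = 9/25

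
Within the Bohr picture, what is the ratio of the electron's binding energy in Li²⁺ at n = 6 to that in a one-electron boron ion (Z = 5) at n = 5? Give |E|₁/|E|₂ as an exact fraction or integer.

|E| ∝ Z^2 · n^-2
|E|₁/|E|₂ = (3/5)^2 · (6/5)^-2 = 1/4

1/4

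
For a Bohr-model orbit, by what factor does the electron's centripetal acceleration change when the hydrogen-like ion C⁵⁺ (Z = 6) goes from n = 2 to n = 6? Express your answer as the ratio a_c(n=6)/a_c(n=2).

a_c ∝ Z^3 · n^-4; with Z fixed, a_c ∝ n^-4.
a_c(n=6)/a_c(n=2) = (6/2)^-4 = 1/81

1/81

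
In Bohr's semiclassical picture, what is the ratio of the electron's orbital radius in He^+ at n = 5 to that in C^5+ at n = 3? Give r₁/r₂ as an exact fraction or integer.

r ∝ Z^-1 · n^2
r₁/r₂ = (2/6)^-1 · (5/3)^2 = 25/3

25/3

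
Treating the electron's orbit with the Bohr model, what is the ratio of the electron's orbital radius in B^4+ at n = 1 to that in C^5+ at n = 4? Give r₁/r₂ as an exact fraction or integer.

r ∝ Z^-1 · n^2
r₁/r₂ = (5/6)^-1 · (1/4)^2 = 3/40

3/40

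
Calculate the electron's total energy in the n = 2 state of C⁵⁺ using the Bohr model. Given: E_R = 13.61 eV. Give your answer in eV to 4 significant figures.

-122.5 eV

E_n = −E_R·Z²/n² = −13.61 × 6²/2² = -122.5 eV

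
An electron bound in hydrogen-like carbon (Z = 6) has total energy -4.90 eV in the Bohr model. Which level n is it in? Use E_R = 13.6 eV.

10

E_n = −E_R Z²/n² ⇒ n² = E_R Z²/(−E_n) = 13.6 × 6² / 4.90 ≈ 99.92
n = 10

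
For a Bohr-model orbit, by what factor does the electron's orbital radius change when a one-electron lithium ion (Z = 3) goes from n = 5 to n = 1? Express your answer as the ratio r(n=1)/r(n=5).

1/25

r ∝ Z^-1 · n^2; with Z fixed, r ∝ n^2.
r(n=1)/r(n=5) = (1/5)^2 = 1/25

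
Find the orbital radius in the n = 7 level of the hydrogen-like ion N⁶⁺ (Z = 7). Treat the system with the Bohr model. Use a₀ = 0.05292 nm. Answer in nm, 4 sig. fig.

r_n = n²a₀/Z = 7² × 0.05292 / 7
    = 49 × 0.05292 / 7 = 0.3704 nm

0.3704 nm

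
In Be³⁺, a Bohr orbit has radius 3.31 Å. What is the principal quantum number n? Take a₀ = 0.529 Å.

5

r_n = n²a₀/Z ⇒ n² = rZ/a₀ = 3.31 × 4 / 0.529 ≈ 25.03
n = 5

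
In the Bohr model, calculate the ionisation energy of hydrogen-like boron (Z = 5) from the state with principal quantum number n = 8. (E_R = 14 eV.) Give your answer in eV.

5.5 eV

E_n = −E_R·Z²/n² = −14 × 5²/8² eV = -5.5 eV
Ionisation energy = −E_n = 5.5 eV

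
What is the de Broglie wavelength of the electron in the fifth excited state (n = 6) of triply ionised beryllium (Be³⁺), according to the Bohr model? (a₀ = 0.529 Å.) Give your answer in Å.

The Bohr quantisation condition is nλ = 2πr_n.
r_n = n²a₀/Z = 4.76 Å
λ = 2πr_n/n = 2π·4.76/6 = 4.99 Å

4.99 Å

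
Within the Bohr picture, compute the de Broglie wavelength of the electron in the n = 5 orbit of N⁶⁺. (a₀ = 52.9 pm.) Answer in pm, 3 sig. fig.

237 pm

The Bohr quantisation condition is nλ = 2πr_n.
r_n = n²a₀/Z = 189 pm
λ = 2πr_n/n = 2π·189/5 = 237 pm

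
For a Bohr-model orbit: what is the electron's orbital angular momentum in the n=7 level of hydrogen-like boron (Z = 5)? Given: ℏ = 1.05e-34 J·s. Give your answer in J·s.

L_n = nℏ = 7 × 1.05e-34 = 7.35e-34 J·s

7.35e-34 J·s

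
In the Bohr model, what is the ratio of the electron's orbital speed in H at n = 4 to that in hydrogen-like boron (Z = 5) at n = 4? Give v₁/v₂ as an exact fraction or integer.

v ∝ Z^1 · n^-1
v₁/v₂ = (1/5)^1 · (4/4)^-1 = 1/5

1/5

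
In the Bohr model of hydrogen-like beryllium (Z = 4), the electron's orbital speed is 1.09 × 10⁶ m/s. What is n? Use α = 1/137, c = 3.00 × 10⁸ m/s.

8

v_n = Zαc/n ⇒ n = Zαc/v = 4 × 0.00730 × 3.00 × 10⁸ / 1.09 × 10⁶ ≈ 8.04
n = 8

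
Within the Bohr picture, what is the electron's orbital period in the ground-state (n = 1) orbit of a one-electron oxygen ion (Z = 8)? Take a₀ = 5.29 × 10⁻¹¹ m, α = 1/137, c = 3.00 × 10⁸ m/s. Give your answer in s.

2.37 × 10⁻¹⁸ s

r = n²a₀/Z = 1²·5.29 × 10⁻¹¹/8 = 6.61 × 10⁻¹² m
v = Zαc/n = 8·0.00730·3.00 × 10⁸/1 = 1.75 × 10⁷ m/s
T = 2πr/v = 2.37 × 10⁻¹⁸ s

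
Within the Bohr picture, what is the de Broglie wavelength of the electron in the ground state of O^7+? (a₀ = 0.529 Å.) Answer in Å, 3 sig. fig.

The Bohr quantisation condition is nλ = 2πr_n.
r_n = n²a₀/Z = 0.0661 Å
λ = 2πr_n/n = 2π·0.0661/1 = 0.415 Å

0.415 Å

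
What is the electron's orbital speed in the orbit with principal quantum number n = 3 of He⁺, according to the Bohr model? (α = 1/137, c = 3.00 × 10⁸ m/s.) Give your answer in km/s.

v_n = Zαc/n = 2 × 0.00730 × 3.00 × 10⁸ / 3
    = 1460 km/s

1460 km/s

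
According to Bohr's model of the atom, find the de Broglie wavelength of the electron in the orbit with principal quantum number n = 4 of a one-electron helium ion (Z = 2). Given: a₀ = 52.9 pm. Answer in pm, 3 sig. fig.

The Bohr quantisation condition is nλ = 2πr_n.
r_n = n²a₀/Z = 423 pm
λ = 2πr_n/n = 2π·423/4 = 665 pm

665 pm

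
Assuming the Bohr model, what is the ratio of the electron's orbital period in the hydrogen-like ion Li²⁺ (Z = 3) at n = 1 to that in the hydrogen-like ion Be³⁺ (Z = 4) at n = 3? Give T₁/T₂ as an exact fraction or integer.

T ∝ Z^-2 · n^3
T₁/T₂ = (3/4)^-2 · (1/3)^3 = 16/243

16/243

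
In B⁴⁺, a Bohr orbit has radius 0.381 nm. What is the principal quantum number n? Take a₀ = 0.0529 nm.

r_n = n²a₀/Z ⇒ n² = rZ/a₀ = 0.381 × 5 / 0.0529 ≈ 36.01
n = 6

6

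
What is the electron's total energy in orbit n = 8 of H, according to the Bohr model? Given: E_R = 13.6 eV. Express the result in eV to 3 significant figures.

E_n = −E_R·Z²/n² = −13.6 × 1²/8² = -0.212 eV

-0.212 eV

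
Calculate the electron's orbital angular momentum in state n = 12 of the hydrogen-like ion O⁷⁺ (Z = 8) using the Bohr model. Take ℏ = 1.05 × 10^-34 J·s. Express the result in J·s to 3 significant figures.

1.26 × 10^-33 J·s

L_n = nℏ = 12 × 1.05 × 10^-34 = 1.26 × 10^-33 J·s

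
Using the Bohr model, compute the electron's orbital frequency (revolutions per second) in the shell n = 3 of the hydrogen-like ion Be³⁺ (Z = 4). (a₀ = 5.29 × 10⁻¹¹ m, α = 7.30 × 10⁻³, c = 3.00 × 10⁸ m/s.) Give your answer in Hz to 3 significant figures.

r = n²a₀/Z = 1.19 × 10⁻¹⁰ m, v = Zαc/n = 2.92 × 10⁶ m/s
f = v/(2πr) = 3.90 × 10¹⁵ Hz

3.90 × 10¹⁵ Hz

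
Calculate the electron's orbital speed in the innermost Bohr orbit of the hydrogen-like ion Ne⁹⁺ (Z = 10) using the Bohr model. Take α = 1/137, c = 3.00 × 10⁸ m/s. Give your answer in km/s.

v_n = Zαc/n = 10 × 0.00730 × 3.00 × 10⁸ / 1
    = 2.19 × 10⁴ km/s

2.19 × 10⁴ km/s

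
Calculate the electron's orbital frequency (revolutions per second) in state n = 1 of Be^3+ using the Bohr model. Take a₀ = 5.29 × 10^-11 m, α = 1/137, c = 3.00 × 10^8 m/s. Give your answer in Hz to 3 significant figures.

1.05 × 10^17 Hz

r = n²a₀/Z = 1.32 × 10^-11 m, v = Zαc/n = 8.76 × 10^6 m/s
f = v/(2πr) = 1.05 × 10^17 Hz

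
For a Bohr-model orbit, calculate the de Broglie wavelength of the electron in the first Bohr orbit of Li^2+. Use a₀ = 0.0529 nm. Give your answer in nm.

0.111 nm

The Bohr quantisation condition is nλ = 2πr_n.
r_n = n²a₀/Z = 0.0176 nm
λ = 2πr_n/n = 2π·0.0176/1 = 0.111 nm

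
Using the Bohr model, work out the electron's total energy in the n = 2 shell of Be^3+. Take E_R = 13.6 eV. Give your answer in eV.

E_n = −E_R·Z²/n² = −13.6 × 4²/2² = -54.4 eV

-54.4 eV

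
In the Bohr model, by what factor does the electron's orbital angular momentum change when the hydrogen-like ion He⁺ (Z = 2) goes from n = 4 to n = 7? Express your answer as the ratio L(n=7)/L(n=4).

L = nℏ depends only on n, so L ∝ n.
L(n=7)/L(n=4) = (7/4)^1 = 7/4

7/4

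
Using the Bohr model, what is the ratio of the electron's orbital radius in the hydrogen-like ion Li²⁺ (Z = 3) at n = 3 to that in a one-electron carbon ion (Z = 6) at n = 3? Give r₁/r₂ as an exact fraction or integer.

2

r ∝ Z^-1 · n^2
r₁/r₂ = (3/6)^-1 · (3/3)^2 = 2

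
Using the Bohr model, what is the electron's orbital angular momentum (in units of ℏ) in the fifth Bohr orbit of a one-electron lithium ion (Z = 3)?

L_n = nℏ, so L/ℏ = n = 5.

5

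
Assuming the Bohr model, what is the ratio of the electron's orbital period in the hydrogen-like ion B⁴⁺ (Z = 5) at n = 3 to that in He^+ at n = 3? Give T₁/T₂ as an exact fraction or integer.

T ∝ Z^-2 · n^3
T₁/T₂ = (5/2)^-2 · (3/3)^3 = 4/25

4/25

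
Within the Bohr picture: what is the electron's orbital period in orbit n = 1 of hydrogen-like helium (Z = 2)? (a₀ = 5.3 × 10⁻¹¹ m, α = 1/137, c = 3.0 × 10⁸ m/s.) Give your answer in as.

r = n²a₀/Z = 1²·5.3 × 10⁻¹¹/2 = 2.6 × 10⁻¹¹ m
v = Zαc/n = 2·0.0073·3.0 × 10⁸/1 = 4.4 × 10⁶ m/s
T = 2πr/v = 3.8 × 10⁻¹⁷ s = 38 as

38 as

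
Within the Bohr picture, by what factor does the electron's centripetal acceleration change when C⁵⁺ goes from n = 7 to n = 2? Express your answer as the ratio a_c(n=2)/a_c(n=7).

a_c ∝ Z^3 · n^-4; with Z fixed, a_c ∝ n^-4.
a_c(n=2)/a_c(n=7) = (2/7)^-4 = 2401/16

2401/16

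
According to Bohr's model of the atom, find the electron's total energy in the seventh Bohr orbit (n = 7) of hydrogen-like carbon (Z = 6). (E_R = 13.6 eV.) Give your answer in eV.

-9.99 eV

E_n = −E_R·Z²/n² = −13.6 × 6²/7² = -9.99 eV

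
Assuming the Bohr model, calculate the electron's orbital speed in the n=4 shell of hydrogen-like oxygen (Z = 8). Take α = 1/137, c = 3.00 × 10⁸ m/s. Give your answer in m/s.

4.38 × 10⁶ m/s

v_n = Zαc/n = 8 × 0.00730 × 3.00 × 10⁸ / 4
    = 4.38 × 10⁶ m/s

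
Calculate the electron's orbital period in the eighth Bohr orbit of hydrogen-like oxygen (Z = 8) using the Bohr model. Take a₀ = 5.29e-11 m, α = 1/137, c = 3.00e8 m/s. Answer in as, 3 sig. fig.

1210 as

r = n²a₀/Z = 8²·5.29e-11/8 = 4.23e-10 m
v = Zαc/n = 8·0.00730·3.00e8/8 = 2.19e6 m/s
T = 2πr/v = 1.21e-15 s = 1210 as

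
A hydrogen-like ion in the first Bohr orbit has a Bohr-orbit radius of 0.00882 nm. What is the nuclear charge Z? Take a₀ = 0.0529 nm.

r_n = n²a₀/Z ⇒ Z = n²a₀/r = 1² × 0.0529 / 0.00882 ≈ 6.00
Z = 6

6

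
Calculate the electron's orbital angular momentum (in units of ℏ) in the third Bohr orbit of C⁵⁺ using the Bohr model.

3

L_n = nℏ, so L/ℏ = n = 3.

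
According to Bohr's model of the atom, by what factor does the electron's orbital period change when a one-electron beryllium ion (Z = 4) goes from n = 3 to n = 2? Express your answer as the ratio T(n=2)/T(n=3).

8/27

T ∝ Z^-2 · n^3; with Z fixed, T ∝ n^3.
T(n=2)/T(n=3) = (2/3)^3 = 8/27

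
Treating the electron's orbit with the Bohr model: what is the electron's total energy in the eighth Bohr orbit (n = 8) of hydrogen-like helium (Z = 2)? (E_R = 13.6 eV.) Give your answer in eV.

-0.850 eV

E_n = −E_R·Z²/n² = −13.6 × 2²/8² = -0.850 eV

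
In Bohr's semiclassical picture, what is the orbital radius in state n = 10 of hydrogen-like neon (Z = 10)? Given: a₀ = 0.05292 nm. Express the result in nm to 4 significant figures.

r_n = n²a₀/Z = 10² × 0.05292 / 10
    = 100 × 0.05292 / 10 = 0.5292 nm

0.5292 nm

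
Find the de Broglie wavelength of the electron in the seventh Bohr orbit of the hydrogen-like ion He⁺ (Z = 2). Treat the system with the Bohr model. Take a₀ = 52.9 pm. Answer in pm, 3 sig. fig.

The Bohr quantisation condition is nλ = 2πr_n.
r_n = n²a₀/Z = 1300 pm
λ = 2πr_n/n = 2π·1300/7 = 1160 pm

1160 pm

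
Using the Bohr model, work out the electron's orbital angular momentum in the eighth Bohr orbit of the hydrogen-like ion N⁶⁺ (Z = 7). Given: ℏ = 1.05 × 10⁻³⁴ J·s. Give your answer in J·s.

8.40 × 10⁻³⁴ J·s

L_n = nℏ = 8 × 1.05 × 10⁻³⁴ = 8.40 × 10⁻³⁴ J·s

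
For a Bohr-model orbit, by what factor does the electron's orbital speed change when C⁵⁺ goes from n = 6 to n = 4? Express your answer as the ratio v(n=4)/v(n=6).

v ∝ Z^1 · n^-1; with Z fixed, v ∝ n^-1.
v(n=4)/v(n=6) = (4/6)^-1 = 3/2

3/2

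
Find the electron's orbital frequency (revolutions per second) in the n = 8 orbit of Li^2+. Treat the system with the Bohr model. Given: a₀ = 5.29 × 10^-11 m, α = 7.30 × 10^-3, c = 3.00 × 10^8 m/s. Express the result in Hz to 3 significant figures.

r = n²a₀/Z = 1.13 × 10^-9 m, v = Zαc/n = 8.21 × 10^5 m/s
f = v/(2πr) = 1.16 × 10^14 Hz

1.16 × 10^14 Hz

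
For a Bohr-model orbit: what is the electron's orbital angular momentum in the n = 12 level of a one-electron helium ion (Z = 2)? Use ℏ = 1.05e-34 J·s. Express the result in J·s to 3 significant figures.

L_n = nℏ = 12 × 1.05e-34 = 1.26e-33 J·s

1.26e-33 J·s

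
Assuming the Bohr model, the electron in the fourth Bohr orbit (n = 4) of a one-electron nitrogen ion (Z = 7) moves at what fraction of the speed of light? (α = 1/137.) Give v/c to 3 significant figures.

v_n = Zαc/n, so v/c = Zα/n = 7 × 0.00730 / 4 = 0.0128

0.0128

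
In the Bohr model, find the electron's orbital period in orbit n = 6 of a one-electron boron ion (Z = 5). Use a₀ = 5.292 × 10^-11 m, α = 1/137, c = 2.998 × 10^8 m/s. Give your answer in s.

1.313 × 10^-15 s

r = n²a₀/Z = 6²·5.292 × 10^-11/5 = 3.810 × 10^-10 m
v = Zαc/n = 5·0.007299·2.998 × 10^8/6 = 1.824 × 10^6 m/s
T = 2πr/v = 1.313 × 10^-15 s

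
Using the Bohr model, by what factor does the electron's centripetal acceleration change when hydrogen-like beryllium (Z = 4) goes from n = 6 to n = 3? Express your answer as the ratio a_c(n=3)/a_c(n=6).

a_c ∝ Z^3 · n^-4; with Z fixed, a_c ∝ n^-4.
a_c(n=3)/a_c(n=6) = (3/6)^-4 = 16

16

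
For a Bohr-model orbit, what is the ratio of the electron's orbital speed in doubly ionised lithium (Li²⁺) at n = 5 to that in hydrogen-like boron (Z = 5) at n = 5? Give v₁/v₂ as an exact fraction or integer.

v ∝ Z^1 · n^-1
v₁/v₂ = (3/5)^1 · (5/5)^-1 = 3/5

3/5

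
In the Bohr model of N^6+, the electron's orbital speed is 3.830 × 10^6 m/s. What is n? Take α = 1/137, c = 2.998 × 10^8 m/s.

v_n = Zαc/n ⇒ n = Zαc/v = 7 × 0.007299 × 2.998 × 10^8 / 3.830 × 10^6 ≈ 4.00
n = 4

4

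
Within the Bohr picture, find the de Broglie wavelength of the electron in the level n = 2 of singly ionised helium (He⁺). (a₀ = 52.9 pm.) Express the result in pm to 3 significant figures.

332 pm

The Bohr quantisation condition is nλ = 2πr_n.
r_n = n²a₀/Z = 106 pm
λ = 2πr_n/n = 2π·106/2 = 332 pm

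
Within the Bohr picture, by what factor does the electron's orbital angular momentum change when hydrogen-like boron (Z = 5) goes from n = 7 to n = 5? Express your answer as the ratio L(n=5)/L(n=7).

5/7

L = nℏ depends only on n, so L ∝ n.
L(n=5)/L(n=7) = (5/7)^1 = 5/7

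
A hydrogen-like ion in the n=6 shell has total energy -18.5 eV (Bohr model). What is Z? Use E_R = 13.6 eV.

E_n = −E_R Z²/n² ⇒ Z² = −E_n n²/E_R = 18.5 × 6² / 13.6 ≈ 48.97
Z = 7

7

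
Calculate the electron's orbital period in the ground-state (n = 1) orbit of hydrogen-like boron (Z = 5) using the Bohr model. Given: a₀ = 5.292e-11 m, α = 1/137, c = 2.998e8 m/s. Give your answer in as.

r = n²a₀/Z = 1²·5.292e-11/5 = 1.058e-11 m
v = Zαc/n = 5·0.007299·2.998e8/1 = 1.094e7 m/s
T = 2πr/v = 6.078e-18 s = 6.078 as

6.078 as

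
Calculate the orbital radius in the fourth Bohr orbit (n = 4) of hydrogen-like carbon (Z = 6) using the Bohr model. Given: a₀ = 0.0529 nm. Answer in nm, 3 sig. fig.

r_n = n²a₀/Z = 4² × 0.0529 / 6
    = 16 × 0.0529 / 6 = 0.141 nm

0.141 nm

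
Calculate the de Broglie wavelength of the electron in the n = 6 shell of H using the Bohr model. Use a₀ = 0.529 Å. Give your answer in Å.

19.9 Å

The Bohr quantisation condition is nλ = 2πr_n.
r_n = n²a₀/Z = 19.0 Å
λ = 2πr_n/n = 2π·19.0/6 = 19.9 Å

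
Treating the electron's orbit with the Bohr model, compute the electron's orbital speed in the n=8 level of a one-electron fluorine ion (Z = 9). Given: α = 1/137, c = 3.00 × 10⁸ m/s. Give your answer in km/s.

v_n = Zαc/n = 9 × 0.00730 × 3.00 × 10⁸ / 8
    = 2460 km/s

2460 km/s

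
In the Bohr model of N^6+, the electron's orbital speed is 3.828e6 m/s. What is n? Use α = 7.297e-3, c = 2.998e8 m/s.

v_n = Zαc/n ⇒ n = Zαc/v = 7 × 0.007297 × 2.998e8 / 3.828e6 ≈ 4.00
n = 4

4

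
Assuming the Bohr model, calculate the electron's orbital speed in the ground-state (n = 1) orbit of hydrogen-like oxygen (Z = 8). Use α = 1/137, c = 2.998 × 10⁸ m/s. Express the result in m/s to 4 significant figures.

1.751 × 10⁷ m/s

v_n = Zαc/n = 8 × 0.007299 × 2.998 × 10⁸ / 1
    = 1.751 × 10⁷ m/s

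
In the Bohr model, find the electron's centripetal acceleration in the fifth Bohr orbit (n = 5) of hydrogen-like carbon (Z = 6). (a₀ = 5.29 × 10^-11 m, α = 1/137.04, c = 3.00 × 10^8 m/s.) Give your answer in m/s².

3.13 × 10^22 m/s²

r = n²a₀/Z = 2.20 × 10^-10 m, v = Zαc/n = 2.63 × 10^6 m/s
a = v²/r = (2.63 × 10^6)² / 2.20 × 10^-10 = 3.13 × 10^22 m/s²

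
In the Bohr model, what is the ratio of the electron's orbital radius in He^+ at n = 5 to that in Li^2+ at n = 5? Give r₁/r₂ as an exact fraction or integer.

3/2

r ∝ Z^-1 · n^2
r₁/r₂ = (2/3)^-1 · (5/5)^2 = 3/2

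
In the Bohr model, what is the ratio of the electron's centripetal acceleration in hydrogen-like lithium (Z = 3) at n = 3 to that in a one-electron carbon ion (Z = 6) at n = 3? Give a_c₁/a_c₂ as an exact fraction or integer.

a_c ∝ Z^3 · n^-4
a_c₁/a_c₂ = (3/6)^3 · (3/3)^-4 = 1/8

1/8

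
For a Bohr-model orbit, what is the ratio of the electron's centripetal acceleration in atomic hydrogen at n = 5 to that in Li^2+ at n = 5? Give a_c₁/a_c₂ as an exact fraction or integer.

1/27

a_c ∝ Z^3 · n^-4
a_c₁/a_c₂ = (1/3)^3 · (5/5)^-4 = 1/27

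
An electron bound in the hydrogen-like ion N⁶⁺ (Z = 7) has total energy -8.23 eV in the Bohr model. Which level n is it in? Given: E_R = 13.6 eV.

E_n = −E_R Z²/n² ⇒ n² = E_R Z²/(−E_n) = 13.6 × 7² / 8.23 ≈ 80.97
n = 9

9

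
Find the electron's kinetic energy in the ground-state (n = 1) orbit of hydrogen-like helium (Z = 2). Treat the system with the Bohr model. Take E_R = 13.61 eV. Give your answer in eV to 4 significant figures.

54.44 eV

For a Coulomb orbit the virial theorem gives K = −E_n.
E_n = −E_R·Z²/n², so K = E_R·Z²/n² = 13.61 × 2²/1² = 54.44 eV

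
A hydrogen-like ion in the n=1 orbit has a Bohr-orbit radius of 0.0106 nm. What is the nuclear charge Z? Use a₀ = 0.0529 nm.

5

r_n = n²a₀/Z ⇒ Z = n²a₀/r = 1² × 0.0529 / 0.0106 ≈ 4.99
Z = 5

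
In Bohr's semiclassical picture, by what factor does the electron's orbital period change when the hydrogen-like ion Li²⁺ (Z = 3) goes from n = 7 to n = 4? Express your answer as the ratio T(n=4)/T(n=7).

T ∝ Z^-2 · n^3; with Z fixed, T ∝ n^3.
T(n=4)/T(n=7) = (4/7)^3 = 64/343

64/343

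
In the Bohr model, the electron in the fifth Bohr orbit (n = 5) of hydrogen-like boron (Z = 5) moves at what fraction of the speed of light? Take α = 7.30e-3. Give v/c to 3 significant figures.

0.00730

v_n = Zαc/n, so v/c = Zα/n = 5 × 0.00730 / 5 = 0.00730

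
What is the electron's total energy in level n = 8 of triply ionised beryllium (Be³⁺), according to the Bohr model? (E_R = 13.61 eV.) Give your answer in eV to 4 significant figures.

E_n = −E_R·Z²/n² = −13.61 × 4²/8² = -3.402 eV

-3.402 eV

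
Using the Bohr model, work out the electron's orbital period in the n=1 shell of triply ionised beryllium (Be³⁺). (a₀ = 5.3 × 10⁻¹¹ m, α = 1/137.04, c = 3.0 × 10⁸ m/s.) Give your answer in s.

r = n²a₀/Z = 1²·5.3 × 10⁻¹¹/4 = 1.3 × 10⁻¹¹ m
v = Zαc/n = 4·0.0073·3.0 × 10⁸/1 = 8.8 × 10⁶ m/s
T = 2πr/v = 9.5 × 10⁻¹⁸ s

9.5 × 10⁻¹⁸ s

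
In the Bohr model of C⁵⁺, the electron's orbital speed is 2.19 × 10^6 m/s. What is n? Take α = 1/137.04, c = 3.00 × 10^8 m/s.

v_n = Zαc/n ⇒ n = Zαc/v = 6 × 0.00730 × 3.00 × 10^8 / 2.19 × 10^6 ≈ 6.00
n = 6

6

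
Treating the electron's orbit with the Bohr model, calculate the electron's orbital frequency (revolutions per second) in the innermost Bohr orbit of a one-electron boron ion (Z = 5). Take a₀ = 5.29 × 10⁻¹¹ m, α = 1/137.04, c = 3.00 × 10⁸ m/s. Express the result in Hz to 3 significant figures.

1.65 × 10¹⁷ Hz

r = n²a₀/Z = 1.06 × 10⁻¹¹ m, v = Zαc/n = 1.09 × 10⁷ m/s
f = v/(2πr) = 1.65 × 10¹⁷ Hz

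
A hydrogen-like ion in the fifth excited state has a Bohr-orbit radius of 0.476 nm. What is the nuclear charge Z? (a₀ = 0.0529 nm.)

r_n = n²a₀/Z ⇒ Z = n²a₀/r = 6² × 0.0529 / 0.476 ≈ 4.00
Z = 4

4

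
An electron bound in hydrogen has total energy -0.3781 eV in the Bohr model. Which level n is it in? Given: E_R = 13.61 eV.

6

E_n = −E_R Z²/n² ⇒ n² = E_R Z²/(−E_n) = 13.61 × 1² / 0.3781 ≈ 36.00
n = 6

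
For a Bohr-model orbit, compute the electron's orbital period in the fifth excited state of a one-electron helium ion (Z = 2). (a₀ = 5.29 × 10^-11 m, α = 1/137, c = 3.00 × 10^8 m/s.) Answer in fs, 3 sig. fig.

8.20 fs

r = n²a₀/Z = 6²·5.29 × 10^-11/2 = 9.52 × 10^-10 m
v = Zαc/n = 2·0.00730·3.00 × 10^8/6 = 7.30 × 10^5 m/s
T = 2πr/v = 8.20 × 10^-15 s = 8.20 fs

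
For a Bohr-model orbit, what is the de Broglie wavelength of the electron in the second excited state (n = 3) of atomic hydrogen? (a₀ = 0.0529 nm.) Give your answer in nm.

The Bohr quantisation condition is nλ = 2πr_n.
r_n = n²a₀/Z = 0.476 nm
λ = 2πr_n/n = 2π·0.476/3 = 0.997 nm

0.997 nm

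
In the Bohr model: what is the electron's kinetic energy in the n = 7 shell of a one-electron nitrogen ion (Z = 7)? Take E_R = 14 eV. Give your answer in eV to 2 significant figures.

14 eV

For a Coulomb orbit the virial theorem gives K = −E_n.
E_n = −E_R·Z²/n², so K = E_R·Z²/n² = 14 × 7²/7² = 14 eV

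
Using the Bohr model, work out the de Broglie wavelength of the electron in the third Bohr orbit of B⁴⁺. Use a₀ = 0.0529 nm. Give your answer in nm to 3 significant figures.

The Bohr quantisation condition is nλ = 2πr_n.
r_n = n²a₀/Z = 0.0952 nm
λ = 2πr_n/n = 2π·0.0952/3 = 0.199 nm

0.199 nm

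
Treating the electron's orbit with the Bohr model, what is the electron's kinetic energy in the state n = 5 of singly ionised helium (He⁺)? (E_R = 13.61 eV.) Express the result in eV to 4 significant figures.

For a Coulomb orbit the virial theorem gives K = −E_n.
E_n = −E_R·Z²/n², so K = E_R·Z²/n² = 13.61 × 2²/5² = 2.178 eV

2.178 eV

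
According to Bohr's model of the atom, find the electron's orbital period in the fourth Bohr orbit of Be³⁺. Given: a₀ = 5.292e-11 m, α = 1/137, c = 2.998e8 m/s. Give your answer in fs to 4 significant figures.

0.6078 fs

r = n²a₀/Z = 4²·5.292e-11/4 = 2.117e-10 m
v = Zαc/n = 4·0.007299·2.998e8/4 = 2.188e6 m/s
T = 2πr/v = 6.078e-16 s = 0.6078 fs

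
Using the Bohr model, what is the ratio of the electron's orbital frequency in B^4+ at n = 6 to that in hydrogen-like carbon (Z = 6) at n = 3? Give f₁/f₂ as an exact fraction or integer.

25/288

f ∝ Z^2 · n^-3
f₁/f₂ = (5/6)^2 · (6/3)^-3 = 25/288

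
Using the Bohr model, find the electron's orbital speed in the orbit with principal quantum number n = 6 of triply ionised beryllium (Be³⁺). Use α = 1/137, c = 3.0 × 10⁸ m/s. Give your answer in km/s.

1500 km/s

v_n = Zαc/n = 4 × 0.0073 × 3.0 × 10⁸ / 6
    = 1500 km/s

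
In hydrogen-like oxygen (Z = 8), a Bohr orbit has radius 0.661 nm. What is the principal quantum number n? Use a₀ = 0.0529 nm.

r_n = n²a₀/Z ⇒ n² = rZ/a₀ = 0.661 × 8 / 0.0529 ≈ 99.96
n = 10

10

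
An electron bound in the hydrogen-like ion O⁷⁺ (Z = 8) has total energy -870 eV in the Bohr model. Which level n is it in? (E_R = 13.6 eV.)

E_n = −E_R Z²/n² ⇒ n² = E_R Z²/(−E_n) = 13.6 × 8² / 870 ≈ 1.00
n = 1

1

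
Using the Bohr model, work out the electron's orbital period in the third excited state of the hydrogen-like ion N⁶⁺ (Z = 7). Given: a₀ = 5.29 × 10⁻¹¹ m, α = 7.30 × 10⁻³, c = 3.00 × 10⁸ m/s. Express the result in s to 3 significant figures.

1.98 × 10⁻¹⁶ s

r = n²a₀/Z = 4²·5.29 × 10⁻¹¹/7 = 1.21 × 10⁻¹⁰ m
v = Zαc/n = 7·0.00730·3.00 × 10⁸/4 = 3.83 × 10⁶ m/s
T = 2πr/v = 1.98 × 10⁻¹⁶ s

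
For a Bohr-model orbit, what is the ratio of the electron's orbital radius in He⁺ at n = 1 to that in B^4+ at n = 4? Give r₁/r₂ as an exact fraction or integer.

r ∝ Z^-1 · n^2
r₁/r₂ = (2/5)^-1 · (1/4)^2 = 5/32

5/32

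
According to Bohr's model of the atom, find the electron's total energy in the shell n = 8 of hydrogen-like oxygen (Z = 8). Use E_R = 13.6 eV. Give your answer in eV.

E_n = −E_R·Z²/n² = −13.6 × 8²/8² = -13.6 eV

-13.6 eV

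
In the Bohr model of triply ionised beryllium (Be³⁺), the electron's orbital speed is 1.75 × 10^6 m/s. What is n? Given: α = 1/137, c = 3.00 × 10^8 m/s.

v_n = Zαc/n ⇒ n = Zαc/v = 4 × 0.00730 × 3.00 × 10^8 / 1.75 × 10^6 ≈ 5.01
n = 5

5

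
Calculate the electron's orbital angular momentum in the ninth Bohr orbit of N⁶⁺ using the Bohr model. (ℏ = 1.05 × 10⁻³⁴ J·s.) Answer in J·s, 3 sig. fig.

9.45 × 10⁻³⁴ J·s

L_n = nℏ = 9 × 1.05 × 10⁻³⁴ = 9.45 × 10⁻³⁴ J·s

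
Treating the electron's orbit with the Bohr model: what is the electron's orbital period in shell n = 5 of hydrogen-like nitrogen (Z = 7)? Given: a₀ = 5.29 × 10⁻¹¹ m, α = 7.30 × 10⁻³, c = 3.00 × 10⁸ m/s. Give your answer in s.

3.87 × 10⁻¹⁶ s

r = n²a₀/Z = 5²·5.29 × 10⁻¹¹/7 = 1.89 × 10⁻¹⁰ m
v = Zαc/n = 7·0.00730·3.00 × 10⁸/5 = 3.07 × 10⁶ m/s
T = 2πr/v = 3.87 × 10⁻¹⁶ s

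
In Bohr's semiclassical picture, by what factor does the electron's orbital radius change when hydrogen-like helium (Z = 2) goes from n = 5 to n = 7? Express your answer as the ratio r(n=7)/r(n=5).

49/25

r ∝ Z^-1 · n^2; with Z fixed, r ∝ n^2.
r(n=7)/r(n=5) = (7/5)^2 = 49/25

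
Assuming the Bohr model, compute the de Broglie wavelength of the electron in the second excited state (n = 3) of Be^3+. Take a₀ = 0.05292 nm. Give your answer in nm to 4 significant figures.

The Bohr quantisation condition is nλ = 2πr_n.
r_n = n²a₀/Z = 0.1191 nm
λ = 2πr_n/n = 2π·0.1191/3 = 0.2494 nm

0.2494 nm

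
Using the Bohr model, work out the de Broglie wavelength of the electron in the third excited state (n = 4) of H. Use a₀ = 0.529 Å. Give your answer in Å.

The Bohr quantisation condition is nλ = 2πr_n.
r_n = n²a₀/Z = 8.46 Å
λ = 2πr_n/n = 2π·8.46/4 = 13.3 Å

13.3 Å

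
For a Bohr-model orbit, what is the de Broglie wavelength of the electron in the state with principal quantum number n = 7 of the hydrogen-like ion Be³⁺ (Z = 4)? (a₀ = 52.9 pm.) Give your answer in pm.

582 pm

The Bohr quantisation condition is nλ = 2πr_n.
r_n = n²a₀/Z = 648 pm
λ = 2πr_n/n = 2π·648/7 = 582 pm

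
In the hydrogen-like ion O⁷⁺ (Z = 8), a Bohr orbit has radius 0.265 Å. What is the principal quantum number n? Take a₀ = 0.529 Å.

r_n = n²a₀/Z ⇒ n² = rZ/a₀ = 0.265 × 8 / 0.529 ≈ 4.01
n = 2

2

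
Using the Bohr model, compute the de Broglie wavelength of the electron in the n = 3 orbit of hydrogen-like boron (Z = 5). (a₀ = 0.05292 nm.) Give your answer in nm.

0.1995 nm

The Bohr quantisation condition is nλ = 2πr_n.
r_n = n²a₀/Z = 0.09526 nm
λ = 2πr_n/n = 2π·0.09526/3 = 0.1995 nm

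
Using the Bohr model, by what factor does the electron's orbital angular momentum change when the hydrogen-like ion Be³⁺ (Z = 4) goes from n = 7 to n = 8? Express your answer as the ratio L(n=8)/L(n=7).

L = nℏ depends only on n, so L ∝ n.
L(n=8)/L(n=7) = (8/7)^1 = 8/7

8/7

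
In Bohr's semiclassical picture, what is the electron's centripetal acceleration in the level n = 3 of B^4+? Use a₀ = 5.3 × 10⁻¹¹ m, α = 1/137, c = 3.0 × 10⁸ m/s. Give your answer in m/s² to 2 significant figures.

1.4 × 10²³ m/s²

r = n²a₀/Z = 9.5 × 10⁻¹¹ m, v = Zαc/n = 3.6 × 10⁶ m/s
a = v²/r = (3.6 × 10⁶)² / 9.5 × 10⁻¹¹ = 1.4 × 10²³ m/s²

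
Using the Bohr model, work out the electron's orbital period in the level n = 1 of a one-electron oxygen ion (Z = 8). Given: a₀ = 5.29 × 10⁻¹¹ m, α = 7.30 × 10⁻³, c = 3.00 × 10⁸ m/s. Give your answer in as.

r = n²a₀/Z = 1²·5.29 × 10⁻¹¹/8 = 6.61 × 10⁻¹² m
v = Zαc/n = 8·0.00730·3.00 × 10⁸/1 = 1.75 × 10⁷ m/s
T = 2πr/v = 2.37 × 10⁻¹⁸ s = 2.37 as

2.37 as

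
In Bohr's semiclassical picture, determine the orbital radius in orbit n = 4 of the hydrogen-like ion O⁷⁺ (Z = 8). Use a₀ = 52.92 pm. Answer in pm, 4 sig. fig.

105.8 pm

r_n = n²a₀/Z = 4² × 52.92 / 8
    = 16 × 52.92 / 8 = 105.8 pm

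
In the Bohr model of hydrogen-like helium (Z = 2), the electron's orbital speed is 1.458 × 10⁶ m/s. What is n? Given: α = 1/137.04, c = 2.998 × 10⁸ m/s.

3

v_n = Zαc/n ⇒ n = Zαc/v = 2 × 0.007297 × 2.998 × 10⁸ / 1.458 × 10⁶ ≈ 3.00
n = 3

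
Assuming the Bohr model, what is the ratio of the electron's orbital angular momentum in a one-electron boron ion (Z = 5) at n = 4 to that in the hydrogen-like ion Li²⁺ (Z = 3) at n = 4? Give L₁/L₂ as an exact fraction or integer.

1

L = nℏ is independent of Z.
L₁/L₂ = n₁/n₂ = 4/4 = 1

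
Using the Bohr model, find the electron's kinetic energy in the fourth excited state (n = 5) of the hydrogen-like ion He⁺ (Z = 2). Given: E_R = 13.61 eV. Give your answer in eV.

2.178 eV

For a Coulomb orbit the virial theorem gives K = −E_n.
E_n = −E_R·Z²/n², so K = E_R·Z²/n² = 13.61 × 2²/5² = 2.178 eV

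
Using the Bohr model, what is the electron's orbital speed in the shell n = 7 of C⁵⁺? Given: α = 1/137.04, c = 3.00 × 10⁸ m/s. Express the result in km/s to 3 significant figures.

1880 km/s

v_n = Zαc/n = 6 × 0.00730 × 3.00 × 10⁸ / 7
    = 1880 km/s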